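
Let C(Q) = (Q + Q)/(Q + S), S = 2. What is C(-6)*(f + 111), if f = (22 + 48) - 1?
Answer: 540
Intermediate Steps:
C(Q) = 2*Q/(2 + Q) (C(Q) = (Q + Q)/(Q + 2) = (2*Q)/(2 + Q) = 2*Q/(2 + Q))
f = 69 (f = 70 - 1 = 69)
C(-6)*(f + 111) = (2*(-6)/(2 - 6))*(69 + 111) = (2*(-6)/(-4))*180 = (2*(-6)*(-¼))*180 = 3*180 = 540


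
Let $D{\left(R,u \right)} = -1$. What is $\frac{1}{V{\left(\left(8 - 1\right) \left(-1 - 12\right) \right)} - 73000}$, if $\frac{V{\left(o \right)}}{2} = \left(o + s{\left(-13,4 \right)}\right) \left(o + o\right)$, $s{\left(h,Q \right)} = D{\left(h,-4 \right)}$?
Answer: $- \frac{1}{39512} \approx -2.5309 \cdot 10^{-5}$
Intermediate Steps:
$s{\left(h,Q \right)} = -1$
$V{\left(o \right)} = 4 o \left(-1 + o\right)$ ($V{\left(o \right)} = 2 \left(o - 1\right) \left(o + o\right) = 2 \left(-1 + o\right) 2 o = 2 \cdot 2 o \left(-1 + o\right) = 4 o \left(-1 + o\right)$)
$\frac{1}{V{\left(\left(8 - 1\right) \left(-1 - 12\right) \right)} - 73000} = \frac{1}{4 \left(8 - 1\right) \left(-1 - 12\right) \left(-1 + \left(8 - 1\right) \left(-1 - 12\right)\right) - 73000} = \frac{1}{4 \cdot 7 \left(-1 - 12\right) \left(-1 + 7 \left(-1 - 12\right)\right) - 73000} = \frac{1}{4 \cdot 7 \left(-13\right) \left(-1 + 7 \left(-13\right)\right) - 73000} = \frac{1}{4 \left(-91\right) \left(-1 - 91\right) - 73000} = \frac{1}{4 \left(-91\right) \left(-92\right) - 73000} = \frac{1}{33488 - 73000} = \frac{1}{-39512} = - \frac{1}{39512}$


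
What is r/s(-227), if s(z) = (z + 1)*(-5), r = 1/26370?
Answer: 1/29798100 ≈ 3.3559e-8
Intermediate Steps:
r = 1/26370 ≈ 3.7922e-5
s(z) = -5 - 5*z (s(z) = (1 + z)*(-5) = -5 - 5*z)
r/s(-227) = 1/(26370*(-5 - 5*(-227))) = 1/(26370*(-5 + 1135)) = (1/26370)/1130 = (1/26370)*(1/1130) = 1/29798100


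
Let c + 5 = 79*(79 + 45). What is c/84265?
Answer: 9791/84265 ≈ 0.11619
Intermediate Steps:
c = 9791 (c = -5 + 79*(79 + 45) = -5 + 79*124 = -5 + 9796 = 9791)
c/84265 = 9791/84265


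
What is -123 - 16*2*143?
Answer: -4699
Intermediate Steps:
-123 - 16*2*143 = -123 - 32*143 = -123 - 4576 = -4699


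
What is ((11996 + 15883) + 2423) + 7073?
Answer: 37375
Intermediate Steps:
((11996 + 15883) + 2423) + 7073 = (27879 + 2423) + 7073 = 30302 + 7073 = 37375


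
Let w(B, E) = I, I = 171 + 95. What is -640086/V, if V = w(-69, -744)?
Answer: -320043/133 ≈ -2406.3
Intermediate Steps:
I = 266
w(B, E) = 266
V = 266
-640086/V = -640086/266 = -640086*1/266 = -320043/133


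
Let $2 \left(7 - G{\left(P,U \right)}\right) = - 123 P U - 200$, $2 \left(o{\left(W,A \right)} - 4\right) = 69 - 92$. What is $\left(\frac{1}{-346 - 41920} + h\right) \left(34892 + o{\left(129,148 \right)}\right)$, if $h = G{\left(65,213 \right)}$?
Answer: $\frac{89684680195518}{3019} \approx 2.9707 \cdot 10^{10}$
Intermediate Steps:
$o{\left(W,A \right)} = - \frac{15}{2}$ ($o{\left(W,A \right)} = 4 + \frac{69 - 92}{2} = 4 + \frac{1}{2} \left(-23\right) = 4 - \frac{23}{2} = - \frac{15}{2}$)
$G{\left(P,U \right)} = 107 + \frac{123 P U}{2}$ ($G{\left(P,U \right)} = 7 - \frac{- 123 P U - 200}{2} = 7 - \frac{-200 - 123 P U}{2} = 7 + \left(100 + \frac{123 P U}{2}\right) = 107 + \frac{123 P U}{2}$)
$h = \frac{1703149}{2}$ ($h = 107 + \frac{123}{2} \cdot 65 \cdot 213 = 107 + \frac{1702935}{2} = \frac{1703149}{2} \approx 8.5157 \cdot 10^{5}$)
$\left(\frac{1}{-346 - 41920} + h\right) \left(34892 + o{\left(129,148 \right)}\right) = \left(\frac{1}{-346 - 41920} + \frac{1703149}{2}\right) \left(34892 - \frac{15}{2}\right) = \left(\frac{1}{-42266} + \frac{1703149}{2}\right) \frac{69769}{2} = \left(- \frac{1}{42266} + \frac{1703149}{2}\right) \frac{69769}{2} = \frac{17996323908}{21133} \cdot \frac{69769}{2} = \frac{89684680195518}{3019}$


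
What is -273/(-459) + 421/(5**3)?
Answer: 75788/19125 ≈ 3.9628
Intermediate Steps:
-273/(-459) + 421/(5**3) = -273*(-1/459) + 421/125 = 91/153 + 421*(1/125) = 91/153 + 421/125 = 75788/19125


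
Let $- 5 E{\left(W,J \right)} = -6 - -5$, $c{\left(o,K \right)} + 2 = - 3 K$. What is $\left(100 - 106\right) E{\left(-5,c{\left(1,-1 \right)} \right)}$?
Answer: $- \frac{6}{5} \approx -1.2$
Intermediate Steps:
$c{\left(o,K \right)} = -2 - 3 K$
$E{\left(W,J \right)} = \frac{1}{5}$ ($E{\left(W,J \right)} = - \frac{-6 - -5}{5} = - \frac{-6 + 5}{5} = \left(- \frac{1}{5}\right) \left(-1\right) = \frac{1}{5}$)
$\left(100 - 106\right) E{\left(-5,c{\left(1,-1 \right)} \right)} = \left(100 - 106\right) \frac{1}{5} = \left(-6\right) \frac{1}{5} = - \frac{6}{5}$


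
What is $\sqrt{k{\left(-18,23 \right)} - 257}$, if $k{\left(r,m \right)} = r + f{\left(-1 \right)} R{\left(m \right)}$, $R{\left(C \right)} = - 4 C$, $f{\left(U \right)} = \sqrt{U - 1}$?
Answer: $\sqrt{-275 - 92 i \sqrt{2}} \approx 3.8226 - 17.018 i$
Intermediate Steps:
$f{\left(U \right)} = \sqrt{-1 + U}$
$k{\left(r,m \right)} = r - 4 i m \sqrt{2}$ ($k{\left(r,m \right)} = r + \sqrt{-1 - 1} \left(- 4 m\right) = r + \sqrt{-2} \left(- 4 m\right) = r + i \sqrt{2} \left(- 4 m\right) = r - 4 i m \sqrt{2}$)
$\sqrt{k{\left(-18,23 \right)} - 257} = \sqrt{\left(-18 - 4 i 23 \sqrt{2}\right) - 257} = \sqrt{\left(-18 - 92 i \sqrt{2}\right) - 257} = \sqrt{-275 - 92 i \sqrt{2}}$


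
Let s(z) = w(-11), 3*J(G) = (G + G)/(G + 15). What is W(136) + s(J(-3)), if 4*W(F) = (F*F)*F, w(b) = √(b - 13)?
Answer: 628864 + 2*I*√6 ≈ 6.2886e+5 + 4.899*I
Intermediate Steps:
w(b) = √(-13 + b)
J(G) = 2*G/(3*(15 + G)) (J(G) = ((G + G)/(G + 15))/3 = ((2*G)/(15 + G))/3 = (2*G/(15 + G))/3 = 2*G/(3*(15 + G)))
s(z) = 2*I*√6 (s(z) = √(-13 - 11) = √(-24) = 2*I*√6)
W(F) = F³/4 (W(F) = ((F*F)*F)/4 = (F²*F)/4 = F³/4)
W(136) + s(J(-3)) = (¼)*136³ + 2*I*√6 = (¼)*2515456 + 2*I*√6 = 628864 + 2*I*√6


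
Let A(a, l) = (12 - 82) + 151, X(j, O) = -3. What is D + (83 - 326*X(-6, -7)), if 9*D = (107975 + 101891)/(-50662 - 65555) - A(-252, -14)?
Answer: 1100132690/1045953 ≈ 1051.8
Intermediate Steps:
A(a, l) = 81 (A(a, l) = -70 + 151 = 81)
D = -9623443/1045953 (D = ((107975 + 101891)/(-50662 - 65555) - 1*81)/9 = (209866/(-116217) - 81)/9 = (209866*(-1/116217) - 81)/9 = (-209866/116217 - 81)/9 = (⅑)*(-9623443/116217) = -9623443/1045953 ≈ -9.2007)
D + (83 - 326*X(-6, -7)) = -9623443/1045953 + (83 - 326*(-3)) = -9623443/1045953 + (83 + 978) = -9623443/1045953 + 1061 = 1100132690/1045953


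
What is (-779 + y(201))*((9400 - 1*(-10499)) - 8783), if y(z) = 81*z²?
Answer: 36368239432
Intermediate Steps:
(-779 + y(201))*((9400 - 1*(-10499)) - 8783) = (-779 + 81*201²)*((9400 - 1*(-10499)) - 8783) = (-779 + 81*40401)*((9400 + 10499) - 8783) = (-779 + 3272481)*(19899 - 8783) = 3271702*11116 = 36368239432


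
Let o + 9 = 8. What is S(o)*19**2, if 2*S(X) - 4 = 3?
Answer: 2527/2 ≈ 1263.5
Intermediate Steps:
o = -1 (o = -9 + 8 = -1)
S(X) = 7/2 (S(X) = 2 + (1/2)*3 = 2 + 3/2 = 7/2)
S(o)*19**2 = (7/2)*19**2 = (7/2)*361 = 2527/2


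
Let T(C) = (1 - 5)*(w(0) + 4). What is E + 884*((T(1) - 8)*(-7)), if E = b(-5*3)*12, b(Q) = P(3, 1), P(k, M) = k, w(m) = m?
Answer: 148548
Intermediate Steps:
b(Q) = 3
E = 36 (E = 3*12 = 36)
T(C) = -16 (T(C) = (1 - 5)*(0 + 4) = -4*4 = -16)
E + 884*((T(1) - 8)*(-7)) = 36 + 884*((-16 - 8)*(-7)) = 36 + 884*(-24*(-7)) = 36 + 884*168 = 36 + 148512 = 148548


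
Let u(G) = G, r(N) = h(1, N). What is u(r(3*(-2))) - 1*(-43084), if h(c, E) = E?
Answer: 43078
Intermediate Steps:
r(N) = N
u(r(3*(-2))) - 1*(-43084) = 3*(-2) - 1*(-43084) = -6 + 43084 = 43078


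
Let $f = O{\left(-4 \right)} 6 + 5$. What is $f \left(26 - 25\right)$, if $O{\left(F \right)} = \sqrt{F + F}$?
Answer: $5 + 12 i \sqrt{2} \approx 5.0 + 16.971 i$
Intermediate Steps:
$O{\left(F \right)} = \sqrt{2} \sqrt{F}$ ($O{\left(F \right)} = \sqrt{2 F} = \sqrt{2} \sqrt{F}$)
$f = 5 + 12 i \sqrt{2}$ ($f = \sqrt{2} \sqrt{-4} \cdot 6 + 5 = \sqrt{2} \cdot 2 i 6 + 5 = 2 i \sqrt{2} \cdot 6 + 5 = 12 i \sqrt{2} + 5 = 5 + 12 i \sqrt{2} \approx 5.0 + 16.971 i$)
$f \left(26 - 25\right) = \left(5 + 12 i \sqrt{2}\right) \left(26 - 25\right) = \left(5 + 12 i \sqrt{2}\right) 1 = 5 + 12 i \sqrt{2}$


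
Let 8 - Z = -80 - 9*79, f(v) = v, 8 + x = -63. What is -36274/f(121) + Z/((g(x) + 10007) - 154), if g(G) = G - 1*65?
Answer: -352377779/1175757 ≈ -299.70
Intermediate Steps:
x = -71 (x = -8 - 63 = -71)
g(G) = -65 + G (g(G) = G - 65 = -65 + G)
Z = 799 (Z = 8 - (-80 - 9*79) = 8 - (-80 - 711) = 8 - 1*(-791) = 8 + 791 = 799)
-36274/f(121) + Z/((g(x) + 10007) - 154) = -36274/121 + 799/(((-65 - 71) + 10007) - 154) = -36274*1/121 + 799/((-136 + 10007) - 154) = -36274/121 + 799/(9871 - 154) = -36274/121 + 799/9717 = -352377779/1175757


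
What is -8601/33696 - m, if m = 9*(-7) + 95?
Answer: -362291/11232 ≈ -32.255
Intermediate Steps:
m = 32 (m = -63 + 95 = 32)
-8601/33696 - m = -8601/33696 - 1*32 = -8601*1/33696 - 32 = -2867/11232 - 32 = -362291/11232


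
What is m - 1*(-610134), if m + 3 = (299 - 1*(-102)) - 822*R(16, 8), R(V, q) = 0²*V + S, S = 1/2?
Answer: 610121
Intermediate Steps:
S = ½ ≈ 0.50000
R(V, q) = ½ (R(V, q) = 0²*V + ½ = 0*V + ½ = 0 + ½ = ½)
m = -13 (m = -3 + ((299 - 1*(-102)) - 822*½) = -3 + ((299 + 102) - 411) = -3 + (401 - 411) = -3 - 10 = -13)
m - 1*(-610134) = -13 - 1*(-610134) = -13 + 610134 = 610121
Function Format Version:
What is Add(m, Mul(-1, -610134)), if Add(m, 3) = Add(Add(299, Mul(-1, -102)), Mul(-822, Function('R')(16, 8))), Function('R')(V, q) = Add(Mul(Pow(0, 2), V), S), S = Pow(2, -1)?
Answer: 610121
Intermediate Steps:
S = Rational(1, 2) ≈ 0.50000
Function('R')(V, q) = Rational(1, 2) (Function('R')(V, q) = Add(Mul(Pow(0, 2), V), Rational(1, 2)) = Add(Mul(0, V), Rational(1, 2)) = Add(0, Rational(1, 2)) = Rational(1, 2))
m = -13 (m = Add(-3, Add(Add(299, Mul(-1, -102)), Mul(-822, Rational(1, 2)))) = Add(-3, Add(Add(299, 102), -411)) = Add(-3, Add(401, -411)) = Add(-3, -10) = -13)
Add(m, Mul(-1, -610134)) = Add(-13, Mul(-1, -610134)) = Add(-13, 610134) = 610121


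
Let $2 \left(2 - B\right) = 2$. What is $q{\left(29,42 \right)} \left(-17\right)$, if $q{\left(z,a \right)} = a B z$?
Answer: $-20706$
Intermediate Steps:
$B = 1$ ($B = 2 - 1 = 1$)
$q{\left(z,a \right)} = a z$ ($q{\left(z,a \right)} = a 1 z = a z$)
$q{\left(29,42 \right)} \left(-17\right) = 42 \cdot 29 \left(-17\right) = 1218 \left(-17\right) = -20706$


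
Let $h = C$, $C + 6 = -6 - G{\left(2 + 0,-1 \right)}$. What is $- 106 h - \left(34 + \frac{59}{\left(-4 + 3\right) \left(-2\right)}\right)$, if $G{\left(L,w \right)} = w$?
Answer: $\frac{2205}{2} \approx 1102.5$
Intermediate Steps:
$C = -11$ ($C = -6 - 5 = -11$)
$h = -11$
$- 106 h - \left(34 + \frac{59}{\left(-4 + 3\right) \left(-2\right)}\right) = \left(-106\right) \left(-11\right) - \left(34 + \frac{59}{\left(-4 + 3\right) \left(-2\right)}\right) = 1166 - \left(34 + \frac{59}{\left(-1\right) \left(-2\right)}\right) = 1166 - \left(34 + \frac{59}{2}\right) = 1166 - \left(34 + 59 \cdot \frac{1}{2}\right) = 1166 - \frac{127}{2} = \frac{2205}{2}$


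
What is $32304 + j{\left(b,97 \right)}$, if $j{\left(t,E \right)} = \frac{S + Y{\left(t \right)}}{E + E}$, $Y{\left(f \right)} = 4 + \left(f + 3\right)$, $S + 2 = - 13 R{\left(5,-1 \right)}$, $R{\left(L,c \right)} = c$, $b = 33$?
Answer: $\frac{6267027}{194} \approx 32304.0$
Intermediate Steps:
$S = 11$ ($S = -2 - -13 = -2 + 13 = 11$)
$Y{\left(f \right)} = 7 + f$ ($Y{\left(f \right)} = 4 + \left(3 + f\right) = 7 + f$)
$j{\left(t,E \right)} = \frac{18 + t}{2 E}$ ($j{\left(t,E \right)} = \frac{11 + \left(7 + t\right)}{E + E} = \frac{18 + t}{2 E}$)
$32304 + j{\left(b,97 \right)} = 32304 + \frac{18 + 33}{2 \cdot 97} = 32304 + \frac{1}{2} \cdot \frac{1}{97} \cdot 51 = 32304 + \frac{51}{194} = \frac{6267027}{194}$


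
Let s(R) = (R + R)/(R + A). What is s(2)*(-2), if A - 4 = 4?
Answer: -4/5 ≈ -0.80000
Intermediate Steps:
A = 8 (A = 4 + 4 = 8)
s(R) = 2*R/(8 + R) (s(R) = (R + R)/(R + 8) = (2*R)/(8 + R) = 2*R/(8 + R))
s(2)*(-2) = (2*2/(8 + 2))*(-2) = (2*2/10)*(-2) = (2*2*(1/10))*(-2) = (2/5)*(-2) = -4/5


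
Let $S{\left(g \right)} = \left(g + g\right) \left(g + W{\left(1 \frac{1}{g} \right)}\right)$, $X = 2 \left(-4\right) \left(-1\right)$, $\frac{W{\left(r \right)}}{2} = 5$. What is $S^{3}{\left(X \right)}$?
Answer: $23887872$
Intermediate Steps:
$W{\left(r \right)} = 10$ ($W{\left(r \right)} = 2 \cdot 5 = 10$)
$X = 8$ ($X = \left(-8\right) \left(-1\right) = 8$)
$S{\left(g \right)} = 2 g \left(10 + g\right)$ ($S{\left(g \right)} = \left(g + g\right) \left(g + 10\right) = 2 g \left(10 + g\right)$)
$S^{3}{\left(X \right)} = \left(2 \cdot 8 \left(10 + 8\right)\right)^{3} = \left(2 \cdot 8 \cdot 18\right)^{3} = 288^{3} = 23887872$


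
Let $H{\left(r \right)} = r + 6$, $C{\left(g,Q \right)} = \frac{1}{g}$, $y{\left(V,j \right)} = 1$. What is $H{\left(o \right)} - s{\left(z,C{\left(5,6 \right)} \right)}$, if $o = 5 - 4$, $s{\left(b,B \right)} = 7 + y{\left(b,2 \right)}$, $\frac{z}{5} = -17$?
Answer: $-1$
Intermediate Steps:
$z = -85$ ($z = 5 \left(-17\right) = -85$)
$s{\left(b,B \right)} = 8$ ($s{\left(b,B \right)} = 7 + 1 = 8$)
$o = 1$
$H{\left(r \right)} = 6 + r$
$H{\left(o \right)} - s{\left(z,C{\left(5,6 \right)} \right)} = \left(6 + 1\right) - 8 = 7 - 8 = -1$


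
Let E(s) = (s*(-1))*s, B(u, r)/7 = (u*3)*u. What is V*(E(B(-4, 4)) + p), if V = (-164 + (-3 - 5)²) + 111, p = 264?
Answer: -1238952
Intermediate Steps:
B(u, r) = 21*u² (B(u, r) = 7*((u*3)*u) = 7*((3*u)*u) = 7*(3*u²) = 21*u²)
E(s) = -s² (E(s) = (-s)*s = -s²)
V = 11 (V = (-164 + (-8)²) + 111 = (-164 + 64) + 111 = -100 + 111 = 11)
V*(E(B(-4, 4)) + p) = 11*(-(21*(-4)²)² + 264) = 11*(-(21*16)² + 264) = 11*(-1*336² + 264) = 11*(-1*112896 + 264) = 11*(-112896 + 264) = 11*(-112632) = -1238952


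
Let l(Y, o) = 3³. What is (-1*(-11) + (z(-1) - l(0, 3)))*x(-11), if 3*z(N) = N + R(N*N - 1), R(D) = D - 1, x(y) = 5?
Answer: -250/3 ≈ -83.333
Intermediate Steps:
l(Y, o) = 27
R(D) = -1 + D
z(N) = -⅔ + N/3 + N²/3 (z(N) = (N + (-1 + (N*N - 1)))/3 = (N + (-1 + (N² - 1)))/3 = (N + (-1 + (-1 + N²)))/3 = (N + (-2 + N²))/3 = (-2 + N + N²)/3 = -⅔ + N/3 + N²/3)
(-1*(-11) + (z(-1) - l(0, 3)))*x(-11) = (-1*(-11) + ((-⅔ + (⅓)*(-1) + (⅓)*(-1)²) - 1*27))*5 = (11 + ((-⅔ - ⅓ + (⅓)*1) - 27))*5 = (11 + ((-⅔ - ⅓ + ⅓) - 27))*5 = (11 + (-⅔ - 27))*5 = (11 - 83/3)*5 = -50/3*5 = -250/3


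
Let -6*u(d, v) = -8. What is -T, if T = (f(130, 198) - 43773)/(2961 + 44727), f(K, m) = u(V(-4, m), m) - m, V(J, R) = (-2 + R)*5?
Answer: 131909/143064 ≈ 0.92203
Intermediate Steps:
V(J, R) = -10 + 5*R
u(d, v) = 4/3 (u(d, v) = -1/6*(-8) = 4/3)
f(K, m) = 4/3 - m
T = -131909/143064 (T = ((4/3 - 1*198) - 43773)/(2961 + 44727) = ((4/3 - 198) - 43773)/47688 = (-590/3 - 43773)*(1/47688) = -131909/3*1/47688 = -131909/143064 ≈ -0.92203)
-T = -1*(-131909/143064) = 131909/143064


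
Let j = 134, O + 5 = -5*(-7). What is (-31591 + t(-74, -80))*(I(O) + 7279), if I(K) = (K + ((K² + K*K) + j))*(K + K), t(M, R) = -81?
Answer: -3962768968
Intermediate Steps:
O = 30 (O = -5 - 5*(-7) = -5 + 35 = 30)
I(K) = 2*K*(134 + K + 2*K²) (I(K) = (K + ((K² + K*K) + 134))*(K + K) = (K + ((K² + K²) + 134))*(2*K) = (K + (2*K² + 134))*(2*K) = (K + (134 + 2*K²))*(2*K) = (134 + K + 2*K²)*(2*K) = 2*K*(134 + K + 2*K²))
(-31591 + t(-74, -80))*(I(O) + 7279) = (-31591 - 81)*(2*30*(134 + 30 + 2*30²) + 7279) = -31672*(2*30*(134 + 30 + 2*900) + 7279) = -31672*(2*30*(134 + 30 + 1800) + 7279) = -31672*(2*30*1964 + 7279) = -31672*(117840 + 7279) = -31672*125119 = -3962768968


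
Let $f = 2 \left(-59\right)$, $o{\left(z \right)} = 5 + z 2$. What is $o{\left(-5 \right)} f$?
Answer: $590$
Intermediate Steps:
$o{\left(z \right)} = 5 + 2 z$
$f = -118$
$o{\left(-5 \right)} f = \left(5 + 2 \left(-5\right)\right) \left(-118\right) = \left(5 - 10\right) \left(-118\right) = \left(-5\right) \left(-118\right) = 590$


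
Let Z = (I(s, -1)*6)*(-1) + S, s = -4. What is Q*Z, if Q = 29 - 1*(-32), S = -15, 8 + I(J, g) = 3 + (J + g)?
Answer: 2745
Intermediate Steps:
I(J, g) = -5 + J + g (I(J, g) = -8 + (3 + (J + g)) = -8 + (3 + J + g) = -5 + J + g)
Q = 61 (Q = 29 + 32 = 61)
Z = 45 (Z = ((-5 - 4 - 1)*6)*(-1) - 15 = -10*6*(-1) - 15 = -60*(-1) - 15 = 60 - 15 = 45)
Q*Z = 61*45 = 2745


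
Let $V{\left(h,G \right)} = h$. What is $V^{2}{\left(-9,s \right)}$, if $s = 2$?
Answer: $81$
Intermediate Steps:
$V^{2}{\left(-9,s \right)} = \left(-9\right)^{2} = 81$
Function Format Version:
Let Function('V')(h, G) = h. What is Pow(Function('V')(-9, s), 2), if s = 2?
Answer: 81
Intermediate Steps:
Pow(Function('V')(-9, s), 2) = Pow(-9, 2) = 81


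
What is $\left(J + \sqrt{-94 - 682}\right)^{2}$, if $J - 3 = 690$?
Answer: $479473 + 2772 i \sqrt{194} \approx 4.7947 \cdot 10^{5} + 38610.0 i$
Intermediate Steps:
$J = 693$ ($J = 3 + 690 = 693$)
$\left(J + \sqrt{-94 - 682}\right)^{2} = \left(693 + \sqrt{-94 - 682}\right)^{2} = \left(693 + \sqrt{-776}\right)^{2} = \left(693 + 2 i \sqrt{194}\right)^{2}$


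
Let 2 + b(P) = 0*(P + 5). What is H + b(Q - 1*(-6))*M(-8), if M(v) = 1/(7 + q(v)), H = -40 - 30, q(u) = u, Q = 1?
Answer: -68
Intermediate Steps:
H = -70
b(P) = -2 (b(P) = -2 + 0*(P + 5) = -2 + 0*(5 + P) = -2 + 0 = -2)
M(v) = 1/(7 + v)
H + b(Q - 1*(-6))*M(-8) = -70 - 2/(7 - 8) = -70 - 2/(-1) = -70 - 2*(-1) = -70 + 2 = -68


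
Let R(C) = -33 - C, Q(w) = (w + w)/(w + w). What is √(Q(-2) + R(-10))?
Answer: I*√22 ≈ 4.6904*I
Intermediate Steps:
Q(w) = 1 (Q(w) = (2*w)/((2*w)) = (2*w)*(1/(2*w)) = 1)
√(Q(-2) + R(-10)) = √(1 + (-33 - 1*(-10))) = √(1 + (-33 + 10)) = √(1 - 23) = √(-22) = I*√22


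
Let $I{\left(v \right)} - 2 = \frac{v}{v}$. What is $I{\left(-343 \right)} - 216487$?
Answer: $-216484$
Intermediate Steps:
$I{\left(v \right)} = 3$ ($I{\left(v \right)} = 2 + \frac{v}{v} = 2 + 1 = 3$)
$I{\left(-343 \right)} - 216487 = 3 - 216487 = -216484$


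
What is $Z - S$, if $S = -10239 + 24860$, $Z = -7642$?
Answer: $-22263$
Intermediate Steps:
$S = 14621$
$Z - S = -7642 - 14621 = -22263$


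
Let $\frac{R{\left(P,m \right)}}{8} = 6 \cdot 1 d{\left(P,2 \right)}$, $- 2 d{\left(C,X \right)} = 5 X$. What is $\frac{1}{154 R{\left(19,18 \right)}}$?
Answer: $- \frac{1}{36960} \approx -2.7056 \cdot 10^{-5}$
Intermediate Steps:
$d{\left(C,X \right)} = - \frac{5 X}{2}$
$R{\left(P,m \right)} = -240$ ($R{\left(P,m \right)} = 8 \cdot 6 \cdot 1 \left(\left(- \frac{5}{2}\right) 2\right) = 8 \cdot 6 \left(-5\right) = 8 \left(-30\right) = -240$)
$\frac{1}{154 R{\left(19,18 \right)}} = \frac{1}{154 \left(-240\right)} = \frac{1}{-36960} = - \frac{1}{36960}$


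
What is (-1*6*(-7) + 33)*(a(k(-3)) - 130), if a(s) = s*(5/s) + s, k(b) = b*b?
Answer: -8700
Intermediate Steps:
k(b) = b²
a(s) = 5 + s
(-1*6*(-7) + 33)*(a(k(-3)) - 130) = (-1*6*(-7) + 33)*((5 + (-3)²) - 130) = (-6*(-7) + 33)*((5 + 9) - 130) = (42 + 33)*(14 - 130) = 75*(-116) = -8700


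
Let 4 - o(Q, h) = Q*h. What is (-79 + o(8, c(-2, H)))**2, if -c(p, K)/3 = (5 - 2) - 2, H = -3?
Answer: 2601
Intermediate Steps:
c(p, K) = -3 (c(p, K) = -3*((5 - 2) - 2) = -3*(3 - 2) = -3*1 = -3)
o(Q, h) = 4 - Q*h
(-79 + o(8, c(-2, H)))**2 = (-79 + (4 - 1*8*(-3)))**2 = (-79 + (4 + 24))**2 = (-79 + 28)**2 = (-51)**2 = 2601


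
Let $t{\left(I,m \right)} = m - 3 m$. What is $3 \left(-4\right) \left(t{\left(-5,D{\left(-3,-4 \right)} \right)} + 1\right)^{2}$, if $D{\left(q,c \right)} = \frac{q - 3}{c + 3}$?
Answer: $-1452$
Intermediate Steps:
$D{\left(q,c \right)} = \frac{-3 + q}{3 + c}$
$t{\left(I,m \right)} = - 2 m$
$3 \left(-4\right) \left(t{\left(-5,D{\left(-3,-4 \right)} \right)} + 1\right)^{2} = 3 \left(-4\right) \left(- 2 \frac{-3 - 3}{3 - 4} + 1\right)^{2} = - 12 \left(- 2 \frac{1}{-1} \left(-6\right) + 1\right)^{2} = - 12 \left(- 2 \left(\left(-1\right) \left(-6\right)\right) + 1\right)^{2} = - 12 \left(\left(-2\right) 6 + 1\right)^{2} = - 12 \left(-12 + 1\right)^{2} = - 12 \left(-11\right)^{2} = \left(-12\right) 121 = -1452$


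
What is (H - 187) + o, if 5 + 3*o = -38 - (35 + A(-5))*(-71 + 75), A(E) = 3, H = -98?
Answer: -350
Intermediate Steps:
o = -65 (o = -5/3 + (-38 - (35 + 3)*(-71 + 75))/3 = -5/3 + (-38 - 38*4)/3 = -5/3 + (-38 - 1*152)/3 = -5/3 + (-38 - 152)/3 = -5/3 + (⅓)*(-190) = -5/3 - 190/3 = -65)
(H - 187) + o = (-98 - 187) - 65 = -285 - 65 = -350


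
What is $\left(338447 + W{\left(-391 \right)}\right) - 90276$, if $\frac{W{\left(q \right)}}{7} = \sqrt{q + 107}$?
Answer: $248171 + 14 i \sqrt{71} \approx 2.4817 \cdot 10^{5} + 117.97 i$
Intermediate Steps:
$W{\left(q \right)} = 7 \sqrt{107 + q}$ ($W{\left(q \right)} = 7 \sqrt{q + 107} = 7 \sqrt{107 + q}$)
$\left(338447 + W{\left(-391 \right)}\right) - 90276 = \left(338447 + 7 \sqrt{107 - 391}\right) - 90276 = \left(338447 + 7 \sqrt{-284}\right) - 90276 = \left(338447 + 7 \cdot 2 i \sqrt{71}\right) - 90276 = \left(338447 + 14 i \sqrt{71}\right) - 90276 = 248171 + 14 i \sqrt{71}$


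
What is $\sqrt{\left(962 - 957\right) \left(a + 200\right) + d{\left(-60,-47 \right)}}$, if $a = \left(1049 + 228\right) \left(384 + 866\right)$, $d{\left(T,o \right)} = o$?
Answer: $\sqrt{7982203} \approx 2825.3$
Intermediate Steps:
$a = 1596250$ ($a = 1277 \cdot 1250 = 1596250$)
$\sqrt{\left(962 - 957\right) \left(a + 200\right) + d{\left(-60,-47 \right)}} = \sqrt{\left(962 - 957\right) \left(1596250 + 200\right) - 47} = \sqrt{5 \cdot 1596450 - 47} = \sqrt{7982250 - 47} = \sqrt{7982203}$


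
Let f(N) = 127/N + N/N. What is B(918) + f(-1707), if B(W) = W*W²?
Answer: 1320570420404/1707 ≈ 7.7362e+8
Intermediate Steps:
f(N) = 1 + 127/N (f(N) = 127/N + 1 = 1 + 127/N)
B(W) = W³
B(918) + f(-1707) = 918³ + (127 - 1707)/(-1707) = 773620632 - 1/1707*(-1580) = 773620632 + 1580/1707 = 1320570420404/1707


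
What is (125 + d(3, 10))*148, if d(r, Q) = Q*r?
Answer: 22940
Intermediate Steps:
(125 + d(3, 10))*148 = (125 + 10*3)*148 = (125 + 30)*148 = 155*148 = 22940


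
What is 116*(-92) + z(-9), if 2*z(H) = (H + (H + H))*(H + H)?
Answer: -10429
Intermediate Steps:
z(H) = 3*H² (z(H) = ((H + (H + H))*(H + H))/2 = ((H + 2*H)*(2*H))/2 = ((3*H)*(2*H))/2 = (6*H²)/2 = 3*H²)
116*(-92) + z(-9) = 116*(-92) + 3*(-9)² = -10672 + 3*81 = -10672 + 243 = -10429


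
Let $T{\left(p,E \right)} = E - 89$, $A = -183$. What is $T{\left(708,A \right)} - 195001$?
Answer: $-195273$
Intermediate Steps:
$T{\left(p,E \right)} = -89 + E$
$T{\left(708,A \right)} - 195001 = \left(-89 - 183\right) - 195001 = -272 - 195001 = -195273$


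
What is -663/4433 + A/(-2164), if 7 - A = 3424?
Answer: 1054833/737924 ≈ 1.4295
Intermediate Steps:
A = -3417 (A = 7 - 1*3424 = 7 - 3424 = -3417)
-663/4433 + A/(-2164) = -663/4433 - 3417/(-2164) = -663*1/4433 - 3417*(-1/2164) = -51/341 + 3417/2164 = 1054833/737924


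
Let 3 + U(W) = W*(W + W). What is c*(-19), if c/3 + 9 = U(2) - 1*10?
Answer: 798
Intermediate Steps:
U(W) = -3 + 2*W**2 (U(W) = -3 + W*(W + W) = -3 + W*(2*W) = -3 + 2*W**2)
c = -42 (c = -27 + 3*((-3 + 2*2**2) - 1*10) = -27 + 3*((-3 + 2*4) - 10) = -27 + 3*((-3 + 8) - 10) = -27 + 3*(5 - 10) = -27 + 3*(-5) = -27 - 15 = -42)
c*(-19) = -42*(-19) = 798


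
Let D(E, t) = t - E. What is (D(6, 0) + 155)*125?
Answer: 18625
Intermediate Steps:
(D(6, 0) + 155)*125 = ((0 - 1*6) + 155)*125 = ((0 - 6) + 155)*125 = (-6 + 155)*125 = 149*125 = 18625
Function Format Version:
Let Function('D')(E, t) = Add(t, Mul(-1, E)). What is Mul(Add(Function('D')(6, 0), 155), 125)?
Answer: 18625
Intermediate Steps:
Mul(Add(Function('D')(6, 0), 155), 125) = Mul(Add(Add(0, Mul(-1, 6)), 155), 125) = Mul(Add(Add(0, -6), 155), 125) = Mul(Add(-6, 155), 125) = Mul(149, 125) = 18625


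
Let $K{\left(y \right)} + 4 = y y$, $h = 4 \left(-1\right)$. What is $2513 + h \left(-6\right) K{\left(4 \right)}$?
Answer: $2801$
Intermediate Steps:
$h = -4$
$K{\left(y \right)} = -4 + y^{2}$ ($K{\left(y \right)} = -4 + y y = -4 + y^{2}$)
$2513 + h \left(-6\right) K{\left(4 \right)} = 2513 + \left(-4\right) \left(-6\right) \left(-4 + 4^{2}\right) = 2513 + 24 \left(-4 + 16\right) = 2513 + 24 \cdot 12 = 2513 + 288 = 2801$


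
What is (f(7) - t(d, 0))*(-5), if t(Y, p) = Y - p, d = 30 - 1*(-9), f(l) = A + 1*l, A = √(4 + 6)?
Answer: 160 - 5*√10 ≈ 144.19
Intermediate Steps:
A = √10 ≈ 3.1623
f(l) = l + √10 (f(l) = √10 + 1*l = √10 + l = l + √10)
d = 39 (d = 30 + 9 = 39)
(f(7) - t(d, 0))*(-5) = ((7 + √10) - (39 - 1*0))*(-5) = ((7 + √10) - (39 + 0))*(-5) = ((7 + √10) - 1*39)*(-5) = ((7 + √10) - 39)*(-5) = (-32 + √10)*(-5) = 160 - 5*√10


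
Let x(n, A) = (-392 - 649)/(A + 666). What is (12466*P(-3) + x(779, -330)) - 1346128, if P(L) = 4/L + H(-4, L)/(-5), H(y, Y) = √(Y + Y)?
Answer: -457884817/336 - 12466*I*√6/5 ≈ -1.3628e+6 - 6107.1*I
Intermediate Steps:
H(y, Y) = √2*√Y (H(y, Y) = √(2*Y) = √2*√Y)
P(L) = 4/L - √2*√L/5 (P(L) = 4/L + (√2*√L)/(-5) = 4/L + (√2*√L)*(-⅕) = 4/L - √2*√L/5)
x(n, A) = -1041/(666 + A)
(12466*P(-3) + x(779, -330)) - 1346128 = (12466*((⅕)*(20 - √2*(-3)^(3/2))/(-3)) - 1041/(666 - 330)) - 1346128 = (12466*((⅕)*(-⅓)*(20 - √2*(-3*I*√3))) - 1041/336) - 1346128 = (12466*((⅕)*(-⅓)*(20 + 3*I*√6)) - 1041*1/336) - 1346128 = (12466*(-4/3 - I*√6/5) - 347/112) - 1346128 = ((-49864/3 - 12466*I*√6/5) - 347/112) - 1346128 = (-5585809/336 - 12466*I*√6/5) - 1346128 = -457884817/336 - 12466*I*√6/5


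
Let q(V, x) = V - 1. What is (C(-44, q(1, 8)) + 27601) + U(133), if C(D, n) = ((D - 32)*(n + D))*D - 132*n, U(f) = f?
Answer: -119402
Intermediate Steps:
q(V, x) = -1 + V
C(D, n) = -132*n + D*(-32 + D)*(D + n) (C(D, n) = ((-32 + D)*(D + n))*D - 132*n = D*(-32 + D)*(D + n) - 132*n = -132*n + D*(-32 + D)*(D + n))
(C(-44, q(1, 8)) + 27601) + U(133) = (((-44)³ - 132*(-1 + 1) - 32*(-44)² + (-1 + 1)*(-44)² - 32*(-44)*(-1 + 1)) + 27601) + 133 = ((-85184 - 132*0 - 32*1936 + 0*1936 - 32*(-44)*0) + 27601) + 133 = ((-85184 + 0 - 61952 + 0 + 0) + 27601) + 133 = (-147136 + 27601) + 133 = -119535 + 133 = -119402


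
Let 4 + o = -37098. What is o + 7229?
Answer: -29873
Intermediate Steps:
o = -37102 (o = -4 - 37098 = -37102)
o + 7229 = -37102 + 7229 = -29873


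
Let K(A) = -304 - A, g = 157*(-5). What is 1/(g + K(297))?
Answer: -1/1386 ≈ -0.00072150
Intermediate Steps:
g = -785
1/(g + K(297)) = 1/(-785 + (-304 - 1*297)) = 1/(-785 + (-304 - 297)) = 1/(-785 - 601) = 1/(-1386) = -1/1386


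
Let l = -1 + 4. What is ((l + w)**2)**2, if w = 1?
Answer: 256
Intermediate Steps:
l = 3
((l + w)**2)**2 = ((3 + 1)**2)**2 = (4**2)**2 = 16**2 = 256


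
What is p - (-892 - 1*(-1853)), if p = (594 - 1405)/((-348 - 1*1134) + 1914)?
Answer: -415963/432 ≈ -962.88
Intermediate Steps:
p = -811/432 (p = -811/((-348 - 1134) + 1914) = -811/(-1482 + 1914) = -811/432 ≈ -1.8773)
p - (-892 - 1*(-1853)) = -811/432 - (-892 - 1*(-1853)) = -811/432 - (-892 + 1853) = -811/432 - 1*961 = -811/432 - 961 = -415963/432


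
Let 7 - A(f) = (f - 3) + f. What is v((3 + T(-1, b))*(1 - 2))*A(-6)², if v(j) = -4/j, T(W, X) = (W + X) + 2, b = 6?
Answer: 968/5 ≈ 193.60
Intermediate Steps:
T(W, X) = 2 + W + X
A(f) = 10 - 2*f (A(f) = 7 - ((f - 3) + f) = 7 - ((-3 + f) + f) = 7 - (-3 + 2*f) = 7 + (3 - 2*f) = 10 - 2*f)
v((3 + T(-1, b))*(1 - 2))*A(-6)² = (-4*1/((1 - 2)*(3 + (2 - 1 + 6))))*(10 - 2*(-6))² = (-4*(-1/(3 + 7)))*(10 + 12)² = -4/(10*(-1))*22² = -4/(-10)*484 = -4*(-⅒)*484 = (⅖)*484 = 968/5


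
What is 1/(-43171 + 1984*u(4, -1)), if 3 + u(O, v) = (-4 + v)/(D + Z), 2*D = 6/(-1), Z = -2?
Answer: -1/47139 ≈ -2.1214e-5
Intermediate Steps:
D = -3 (D = (6/(-1))/2 = (6*(-1))/2 = (½)*(-6) = -3)
u(O, v) = -11/5 - v/5 (u(O, v) = -3 + (-4 + v)/(-3 - 2) = -3 + (-4 + v)/(-5) = -3 + (-4 + v)*(-⅕) = -3 + (⅘ - v/5) = -11/5 - v/5)
1/(-43171 + 1984*u(4, -1)) = 1/(-43171 + 1984*(-11/5 - ⅕*(-1))) = 1/(-43171 + 1984*(-11/5 + ⅕)) = 1/(-43171 + 1984*(-2)) = 1/(-43171 - 3968) = 1/(-47139) = -1/47139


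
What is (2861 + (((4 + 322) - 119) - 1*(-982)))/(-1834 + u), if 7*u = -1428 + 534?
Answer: -14175/6866 ≈ -2.0645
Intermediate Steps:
u = -894/7 (u = (-1428 + 534)/7 = (1/7)*(-894) = -894/7 ≈ -127.71)
(2861 + (((4 + 322) - 119) - 1*(-982)))/(-1834 + u) = (2861 + (((4 + 322) - 119) - 1*(-982)))/(-1834 - 894/7) = (2861 + ((326 - 119) + 982))/(-13732/7) = (2861 + (207 + 982))*(-7/13732) = (2861 + 1189)*(-7/13732) = 4050*(-7/13732) = -14175/6866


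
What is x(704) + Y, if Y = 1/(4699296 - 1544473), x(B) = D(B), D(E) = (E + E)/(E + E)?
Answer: 3154824/3154823 ≈ 1.0000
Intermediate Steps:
D(E) = 1 (D(E) = (2*E)/((2*E)) = (2*E)*(1/(2*E)) = 1)
x(B) = 1
Y = 1/3154823 ≈ 3.1697e-7
x(704) + Y = 1 + 1/3154823 = 3154824/3154823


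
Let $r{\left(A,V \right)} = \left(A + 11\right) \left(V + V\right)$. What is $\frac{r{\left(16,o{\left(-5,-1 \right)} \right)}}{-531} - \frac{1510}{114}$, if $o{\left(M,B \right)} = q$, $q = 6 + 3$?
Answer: $- \frac{47623}{3363} \approx -14.161$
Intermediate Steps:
$q = 9$
$o{\left(M,B \right)} = 9$
$r{\left(A,V \right)} = 2 V \left(11 + A\right)$ ($r{\left(A,V \right)} = \left(11 + A\right) 2 V = 2 V \left(11 + A\right)$)
$\frac{r{\left(16,o{\left(-5,-1 \right)} \right)}}{-531} - \frac{1510}{114} = \frac{2 \cdot 9 \left(11 + 16\right)}{-531} - \frac{1510}{114} = 2 \cdot 9 \cdot 27 \left(- \frac{1}{531}\right) - \frac{755}{57} = 486 \left(- \frac{1}{531}\right) - \frac{755}{57} = - \frac{54}{59} - \frac{755}{57} = - \frac{47623}{3363}$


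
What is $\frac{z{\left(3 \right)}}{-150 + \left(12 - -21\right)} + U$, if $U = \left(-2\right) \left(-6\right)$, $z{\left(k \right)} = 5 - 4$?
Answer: $\frac{1403}{117} \approx 11.991$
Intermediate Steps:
$z{\left(k \right)} = 1$ ($z{\left(k \right)} = 5 - 4 = 1$)
$U = 12$
$\frac{z{\left(3 \right)}}{-150 + \left(12 - -21\right)} + U = \frac{1}{-150 + \left(12 - -21\right)} 1 + 12 = \frac{1}{-150 + \left(12 + 21\right)} 1 + 12 = \frac{1}{-150 + 33} \cdot 1 + 12 = \frac{1}{-117} \cdot 1 + 12 = \left(- \frac{1}{117}\right) 1 + 12 = - \frac{1}{117} + 12 = \frac{1403}{117}$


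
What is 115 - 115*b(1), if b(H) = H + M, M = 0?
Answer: 0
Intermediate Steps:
b(H) = H (b(H) = H + 0 = H)
115 - 115*b(1) = 115 - 115*1 = 115 - 115 = 0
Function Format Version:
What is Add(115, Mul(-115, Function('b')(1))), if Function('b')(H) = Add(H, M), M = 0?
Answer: 0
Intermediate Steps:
Function('b')(H) = H (Function('b')(H) = Add(H, 0) = H)
Add(115, Mul(-115, Function('b')(1))) = Add(115, Mul(-115, 1)) = Add(115, -115) = 0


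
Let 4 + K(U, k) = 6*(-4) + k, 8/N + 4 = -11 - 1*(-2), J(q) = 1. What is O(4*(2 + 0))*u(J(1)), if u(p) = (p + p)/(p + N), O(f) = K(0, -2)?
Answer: -156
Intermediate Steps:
N = -8/13 (N = 8/(-4 + (-11 - 1*(-2))) = 8/(-4 + (-11 + 2)) = 8/(-4 - 9) = 8/(-13) = 8*(-1/13) = -8/13 ≈ -0.61539)
K(U, k) = -28 + k (K(U, k) = -4 + (6*(-4) + k) = -4 + (-24 + k) = -28 + k)
O(f) = -30 (O(f) = -28 - 2 = -30)
u(p) = 2*p/(-8/13 + p) (u(p) = (p + p)/(p - 8/13) = (2*p)/(-8/13 + p) = 2*p/(-8/13 + p))
O(4*(2 + 0))*u(J(1)) = -780/(-8 + 13*1) = -780/(-8 + 13) = -780/5 = -30*26/5 = -156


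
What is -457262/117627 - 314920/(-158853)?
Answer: -3954927294/2076155759 ≈ -1.9049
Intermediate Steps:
-457262/117627 - 314920/(-158853) = -457262*1/117627 - 314920*(-1/158853) = -457262/117627 + 314920/158853 = -3954927294/2076155759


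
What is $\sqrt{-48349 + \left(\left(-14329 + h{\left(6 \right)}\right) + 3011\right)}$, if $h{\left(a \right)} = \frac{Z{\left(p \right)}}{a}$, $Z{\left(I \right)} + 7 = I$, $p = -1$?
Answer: $\frac{i \sqrt{537015}}{3} \approx 244.27 i$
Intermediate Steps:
$Z{\left(I \right)} = -7 + I$
$h{\left(a \right)} = - \frac{8}{a}$ ($h{\left(a \right)} = \frac{-7 - 1}{a} = - \frac{8}{a}$)
$\sqrt{-48349 + \left(\left(-14329 + h{\left(6 \right)}\right) + 3011\right)} = \sqrt{-48349 + \left(\left(-14329 - \frac{8}{6}\right) + 3011\right)} = \sqrt{-48349 + \left(\left(-14329 - \frac{4}{3}\right) + 3011\right)} = \sqrt{-48349 + \left(- \frac{42991}{3} + 3011\right)} = \sqrt{-48349 - \frac{33958}{3}} = \sqrt{- \frac{179005}{3}} = \frac{i \sqrt{537015}}{3}$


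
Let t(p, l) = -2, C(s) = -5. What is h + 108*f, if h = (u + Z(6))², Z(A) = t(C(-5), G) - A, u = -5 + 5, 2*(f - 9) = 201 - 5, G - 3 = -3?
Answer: 11620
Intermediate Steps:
G = 0 (G = 3 - 3 = 0)
f = 107 (f = 9 + (201 - 5)/2 = 9 + (½)*196 = 9 + 98 = 107)
u = 0
Z(A) = -2 - A
h = 64 (h = (0 + (-2 - 1*6))² = (0 + (-2 - 6))² = (0 - 8)² = (-8)² = 64)
h + 108*f = 64 + 108*107 = 64 + 11556 = 11620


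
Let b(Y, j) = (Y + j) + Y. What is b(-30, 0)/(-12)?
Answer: 5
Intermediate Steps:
b(Y, j) = j + 2*Y
b(-30, 0)/(-12) = (0 + 2*(-30))/(-12) = (0 - 60)*(-1/12) = -60*(-1/12) = 5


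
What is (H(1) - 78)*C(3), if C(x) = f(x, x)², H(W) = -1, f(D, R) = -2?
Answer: -316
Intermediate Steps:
C(x) = 4 (C(x) = (-2)² = 4)
(H(1) - 78)*C(3) = (-1 - 78)*4 = -79*4 = -316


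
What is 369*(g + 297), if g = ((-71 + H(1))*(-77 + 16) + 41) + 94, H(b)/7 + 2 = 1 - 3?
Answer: 2387799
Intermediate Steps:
H(b) = -28 (H(b) = -14 + 7*(1 - 3) = -14 + 7*(-2) = -14 - 14 = -28)
g = 6174 (g = ((-71 - 28)*(-77 + 16) + 41) + 94 = (-99*(-61) + 41) + 94 = (6039 + 41) + 94 = 6080 + 94 = 6174)
369*(g + 297) = 369*(6174 + 297) = 369*6471 = 2387799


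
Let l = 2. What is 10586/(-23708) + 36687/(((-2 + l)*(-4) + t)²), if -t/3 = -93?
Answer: 7625095/307575738 ≈ 0.024791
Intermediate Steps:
t = 279 (t = -3*(-93) = 279)
10586/(-23708) + 36687/(((-2 + l)*(-4) + t)²) = 10586/(-23708) + 36687/(((-2 + 2)*(-4) + 279)²) = 10586*(-1/23708) + 36687/((0*(-4) + 279)²) = -5293/11854 + 36687/((0 + 279)²) = -5293/11854 + 36687/(279²) = -5293/11854 + 36687/77841 = -5293/11854 + 36687*(1/77841) = -5293/11854 + 12229/25947 = 7625095/307575738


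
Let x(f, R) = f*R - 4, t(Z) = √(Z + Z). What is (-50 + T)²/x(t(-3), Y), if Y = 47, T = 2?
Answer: -4608/6635 - 54144*I*√6/6635 ≈ -0.6945 - 19.989*I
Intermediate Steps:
t(Z) = √2*√Z (t(Z) = √(2*Z) = √2*√Z)
x(f, R) = -4 + R*f (x(f, R) = R*f - 4 = -4 + R*f)
(-50 + T)²/x(t(-3), Y) = (-50 + 2)²/(-4 + 47*(√2*√(-3))) = (-48)²/(-4 + 47*(√2*(I*√3))) = 2304/(-4 + 47*(I*√6)) = 2304/(-4 + 47*I*√6)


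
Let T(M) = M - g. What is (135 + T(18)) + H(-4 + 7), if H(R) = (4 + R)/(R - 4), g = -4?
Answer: 150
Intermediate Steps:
H(R) = (4 + R)/(-4 + R)
T(M) = 4 + M (T(M) = M - 1*(-4) = M + 4 = 4 + M)
(135 + T(18)) + H(-4 + 7) = (135 + (4 + 18)) + (4 + (-4 + 7))/(-4 + (-4 + 7)) = (135 + 22) + (4 + 3)/(-4 + 3) = 157 + 7/(-1) = 157 - 1*7 = 157 - 7 = 150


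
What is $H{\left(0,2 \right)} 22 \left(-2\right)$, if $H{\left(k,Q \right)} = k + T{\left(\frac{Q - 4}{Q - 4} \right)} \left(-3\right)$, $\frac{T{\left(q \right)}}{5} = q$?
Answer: $660$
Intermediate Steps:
$T{\left(q \right)} = 5 q$
$H{\left(k,Q \right)} = -15 + k$ ($H{\left(k,Q \right)} = k + 5 \frac{Q - 4}{Q - 4} \left(-3\right) = k + 5 \frac{-4 + Q}{-4 + Q} \left(-3\right) = k + 5 \cdot 1 \left(-3\right) = k + 5 \left(-3\right) = k - 15 = -15 + k$)
$H{\left(0,2 \right)} 22 \left(-2\right) = \left(-15 + 0\right) 22 \left(-2\right) = \left(-15\right) 22 \left(-2\right) = \left(-330\right) \left(-2\right) = 660$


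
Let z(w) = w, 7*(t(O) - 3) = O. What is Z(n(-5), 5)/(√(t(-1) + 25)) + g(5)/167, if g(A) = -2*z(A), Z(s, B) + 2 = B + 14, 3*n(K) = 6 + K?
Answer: -10/167 + 17*√1365/195 ≈ 3.1610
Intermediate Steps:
t(O) = 3 + O/7
n(K) = 2 + K/3 (n(K) = (6 + K)/3 = 2 + K/3)
Z(s, B) = 12 + B (Z(s, B) = -2 + (B + 14) = -2 + (14 + B) = 12 + B)
g(A) = -2*A
Z(n(-5), 5)/(√(t(-1) + 25)) + g(5)/167 = (12 + 5)/(√((3 + (⅐)*(-1)) + 25)) - 2*5/167 = 17/(√((3 - ⅐) + 25)) - 10*1/167 = 17/(√(20/7 + 25)) - 10/167 = 17/(√(195/7)) - 10/167 = 17/((√1365/7)) - 10/167 = 17*(√1365/195) - 10/167 = 17*√1365/195 - 10/167 = -10/167 + 17*√1365/195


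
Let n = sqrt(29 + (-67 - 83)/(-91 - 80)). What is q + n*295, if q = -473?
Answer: -473 + 295*sqrt(97071)/57 ≈ 1139.5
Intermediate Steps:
n = sqrt(97071)/57 (n = sqrt(29 - 150/(-171)) = sqrt(29 - 150*(-1/171)) = sqrt(29 + 50/57) = sqrt(1703/57) = sqrt(97071)/57 ≈ 5.4660)
q + n*295 = -473 + (sqrt(97071)/57)*295 = -473 + 295*sqrt(97071)/57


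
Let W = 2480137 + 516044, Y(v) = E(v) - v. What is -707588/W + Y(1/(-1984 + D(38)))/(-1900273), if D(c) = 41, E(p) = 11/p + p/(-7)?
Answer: -17417073329114059/77438134822674213 ≈ -0.22492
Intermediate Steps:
E(p) = 11/p - p/7 (E(p) = 11/p + p*(-⅐) = 11/p - p/7)
Y(v) = 11/v - 8*v/7 (Y(v) = (11/v - v/7) - v = 11/v - 8*v/7)
W = 2996181
-707588/W + Y(1/(-1984 + D(38)))/(-1900273) = -707588/2996181 + (11/(1/(-1984 + 41)) - 8/(7*(-1984 + 41)))/(-1900273) = -707588*1/2996181 + (11/(1/(-1943)) - 8/7/(-1943))*(-1/1900273) = -707588/2996181 + (11/(-1/1943) - 8/7*(-1/1943))*(-1/1900273) = -707588/2996181 + (11*(-1943) + 8/13601)*(-1/1900273) = -707588/2996181 + (-21373 + 8/13601)*(-1/1900273) = -707588/2996181 - 290694165/13601*(-1/1900273) = -707588/2996181 + 290694165/25845613073 = -17417073329114059/77438134822674213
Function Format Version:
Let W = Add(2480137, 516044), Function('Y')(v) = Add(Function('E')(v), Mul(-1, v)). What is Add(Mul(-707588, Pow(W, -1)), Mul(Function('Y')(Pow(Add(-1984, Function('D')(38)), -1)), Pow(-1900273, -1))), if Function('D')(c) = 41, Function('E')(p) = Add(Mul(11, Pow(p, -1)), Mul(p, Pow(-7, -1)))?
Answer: Rational(-17417073329114059, 77438134822674213) ≈ -0.22492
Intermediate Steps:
Function('E')(p) = Add(Mul(11, Pow(p, -1)), Mul(Rational(-1, 7), p)) (Function('E')(p) = Add(Mul(11, Pow(p, -1)), Mul(p, Rational(-1, 7))) = Add(Mul(11, Pow(p, -1)), Mul(Rational(-1, 7), p)))
Function('Y')(v) = Add(Mul(11, Pow(v, -1)), Mul(Rational(-8, 7), v)) (Function('Y')(v) = Add(Add(Mul(11, Pow(v, -1)), Mul(Rational(-1, 7), v)), Mul(-1, v)) = Add(Mul(11, Pow(v, -1)), Mul(Rational(-8, 7), v)))
W = 2996181
Add(Mul(-707588, Pow(W, -1)), Mul(Function('Y')(Pow(Add(-1984, Function('D')(38)), -1)), Pow(-1900273, -1))) = Add(Mul(-707588, Pow(2996181, -1)), Mul(Add(Mul(11, Pow(Pow(Add(-1984, 41), -1), -1)), Mul(Rational(-8, 7), Pow(Add(-1984, 41), -1))), Pow(-1900273, -1))) = Add(Mul(-707588, Rational(1, 2996181)), Mul(Add(Mul(11, Pow(Pow(-1943, -1), -1)), Mul(Rational(-8, 7), Pow(-1943, -1))), Rational(-1, 1900273))) = Add(Rational(-707588, 2996181), Mul(Add(Mul(11, Pow(Rational(-1, 1943), -1)), Mul(Rational(-8, 7), Rational(-1, 1943))), Rational(-1, 1900273))) = Add(Rational(-707588, 2996181), Mul(Add(Mul(11, -1943), Rational(8, 13601)), Rational(-1, 1900273))) = Add(Rational(-707588, 2996181), Mul(Add(-21373, Rational(8, 13601)), Rational(-1, 1900273))) = Add(Rational(-707588, 2996181), Mul(Rational(-290694165, 13601), Rational(-1, 1900273))) = Add(Rational(-707588, 2996181), Rational(290694165, 25845613073)) = Rational(-17417073329114059, 77438134822674213)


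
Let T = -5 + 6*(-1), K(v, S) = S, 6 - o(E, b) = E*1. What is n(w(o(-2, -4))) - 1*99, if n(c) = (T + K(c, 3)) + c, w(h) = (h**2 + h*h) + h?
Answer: 29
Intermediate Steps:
o(E, b) = 6 - E
w(h) = h + 2*h**2 (w(h) = (h**2 + h**2) + h = 2*h**2 + h = h + 2*h**2)
T = -11 (T = -5 - 6 = -11)
n(c) = -8 + c (n(c) = (-11 + 3) + c = -8 + c)
n(w(o(-2, -4))) - 1*99 = (-8 + (6 - 1*(-2))*(1 + 2*(6 - 1*(-2)))) - 1*99 = (-8 + (6 + 2)*(1 + 2*(6 + 2))) - 99 = (-8 + 8*(1 + 2*8)) - 99 = (-8 + 8*(1 + 16)) - 99 = (-8 + 8*17) - 99 = (-8 + 136) - 99 = 128 - 99 = 29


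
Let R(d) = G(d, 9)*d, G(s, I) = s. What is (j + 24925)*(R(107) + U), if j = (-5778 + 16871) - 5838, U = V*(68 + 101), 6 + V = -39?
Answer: 116011920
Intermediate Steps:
V = -45 (V = -6 - 39 = -45)
U = -7605 (U = -45*(68 + 101) = -45*169 = -7605)
j = 5255 (j = 11093 - 5838 = 5255)
R(d) = d² (R(d) = d*d = d²)
(j + 24925)*(R(107) + U) = (5255 + 24925)*(107² - 7605) = 30180*(11449 - 7605) = 30180*3844 = 116011920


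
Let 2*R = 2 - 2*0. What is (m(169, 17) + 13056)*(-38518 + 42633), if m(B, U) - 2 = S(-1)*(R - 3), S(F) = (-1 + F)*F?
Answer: 53717210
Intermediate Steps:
S(F) = F*(-1 + F)
R = 1 (R = (2 - 2*0)/2 = (2 + 0)/2 = (1/2)*2 = 1)
m(B, U) = -2 (m(B, U) = 2 + (-(-1 - 1))*(1 - 3) = 2 - 1*(-2)*(-2) = 2 + 2*(-2) = 2 - 4 = -2)
(m(169, 17) + 13056)*(-38518 + 42633) = (-2 + 13056)*(-38518 + 42633) = 13054*4115 = 53717210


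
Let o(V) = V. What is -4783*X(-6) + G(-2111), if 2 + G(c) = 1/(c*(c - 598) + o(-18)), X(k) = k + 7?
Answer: -27363888584/5718681 ≈ -4785.0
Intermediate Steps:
X(k) = 7 + k
G(c) = -2 + 1/(-18 + c*(-598 + c)) (G(c) = -2 + 1/(c*(c - 598) - 18) = -2 + 1/(c*(-598 + c) - 18) = -2 + 1/(-18 + c*(-598 + c)))
-4783*X(-6) + G(-2111) = -4783*(7 - 6) + (-37 - 1196*(-2111) + 2*(-2111)²)/(18 - 1*(-2111)² + 598*(-2111)) = -4783*1 + (-37 + 2524756 + 2*4456321)/(18 - 1*4456321 - 1262378) = -4783 + (-37 + 2524756 + 8912642)/(18 - 4456321 - 1262378) = -4783 + 11437361/(-5718681) = -4783 - 1/5718681*11437361 = -4783 - 11437361/5718681 = -27363888584/5718681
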